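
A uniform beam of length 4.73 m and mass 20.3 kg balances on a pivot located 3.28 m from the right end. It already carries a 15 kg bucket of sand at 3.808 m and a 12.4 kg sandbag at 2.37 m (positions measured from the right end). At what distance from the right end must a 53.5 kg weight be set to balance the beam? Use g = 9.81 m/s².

Sum moments about the pivot (at 3.28 m from the right end) (the support reaction has zero arm there).
Beam weight: 20.3 × 9.81 = 199.1 N down at 2.365 m → arm 0.915 m, τ = 199.1 × 0.915 = 182.2 N·m clockwise.
Bucket of sand: 15 × 9.81 = 147.2 N down at 3.808 m → arm 0.528 m, τ = 147.2 × 0.528 = 77.72 N·m counterclockwise.
Sandbag: 12.4 × 9.81 = 121.6 N down at 2.37 m → arm 0.91 m, τ = 121.6 × 0.91 = 110.7 N·m clockwise.
Net moment of existing loads = 215.2 N·m clockwise.
The weight weighs 53.5 × 9.81 = 524.8 N and must supply an equal counterclockwise moment, so its lever arm about the pivot is 215.2 / 524.8 = 0.41 m.
That puts it at 3.28 + 0.41 = 3.69 m from the right end.

x ≈ 3.69 m from the right end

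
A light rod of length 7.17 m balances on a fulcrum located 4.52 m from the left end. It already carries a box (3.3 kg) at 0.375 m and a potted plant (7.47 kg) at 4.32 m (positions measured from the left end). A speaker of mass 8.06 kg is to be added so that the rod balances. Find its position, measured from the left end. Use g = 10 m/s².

x ≈ 6.4 m from the left end

Choose the fulcrum (at 4.52 m from the left end) as the axis so the support reaction has zero arm there.
Box: 3.3 × 10 = 33 N down at 0.375 m → arm 4.145 m, τ = 33 × 4.145 = 136.8 N·m counterclockwise.
Potted plant: 7.47 × 10 = 74.7 N down at 4.32 m → arm 0.2 m, τ = 74.7 × 0.2 = 14.94 N·m counterclockwise.
Net moment of existing loads = 151.7 N·m counterclockwise.
The speaker weighs 8.06 × 10 = 80.6 N and must supply an equal clockwise moment, so its lever arm about the fulcrum is 151.7 / 80.6 = 1.88 m.
That puts it at 4.52 + 1.88 = 6.4 m from the left end.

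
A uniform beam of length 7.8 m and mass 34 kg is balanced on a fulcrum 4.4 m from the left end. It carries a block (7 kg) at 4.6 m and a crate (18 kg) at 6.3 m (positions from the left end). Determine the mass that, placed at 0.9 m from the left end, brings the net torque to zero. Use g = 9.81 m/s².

Sum moments about the fulcrum (at 4.4 m from the left end) (the support reaction has zero arm there).
Beam weight: 34 × 9.81 = 333.5 N down at 3.9 m → arm 0.5 m, τ = 333.5 × 0.5 = 166.8 N·m counterclockwise.
Block: 7 × 9.81 = 68.67 N down at 4.6 m → arm 0.2 m, τ = 68.67 × 0.2 = 13.73 N·m clockwise.
Crate: 18 × 9.81 = 176.6 N down at 6.3 m → arm 1.9 m, τ = 176.6 × 1.9 = 335.5 N·m clockwise.
Net moment of known loads = 182.4 N·m clockwise.
An unknown mass m at 0.9 m has arm 3.5 m; its moment is m·g·3.5 counterclockwise.
Στ = 0 ⇒ m × 9.81 × 3.5 = 182.4 ⇒ m = 182.4 / (9.81 × 3.5) = 5.31 kg.

m ≈ 5.31 kg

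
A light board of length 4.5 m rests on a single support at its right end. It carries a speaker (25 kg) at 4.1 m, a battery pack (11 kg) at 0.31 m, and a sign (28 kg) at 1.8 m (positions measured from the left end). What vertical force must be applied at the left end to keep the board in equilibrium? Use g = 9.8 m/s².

F ≈ 287 N

Take moments about the right end.
Speaker: 25 × 9.8 = 245 N down at 4.1 m → arm 0.4 m, τ = 245 × 0.4 = 98 N·m counterclockwise.
Battery pack: 11 × 9.8 = 107.8 N down at 0.31 m → arm 4.19 m, τ = 107.8 × 4.19 = 451.7 N·m counterclockwise.
Sign: 28 × 9.8 = 274.4 N down at 1.8 m → arm 2.7 m, τ = 274.4 × 2.7 = 740.9 N·m counterclockwise.
Net moment of the loads = 1291 N·m counterclockwise.
The upward force F acts at the left end, arm 4.5 m, giving F × 4.5 clockwise.
For rotational equilibrium, F × 4.5 = 1291, so F = 1291 / 4.5 = 287 N.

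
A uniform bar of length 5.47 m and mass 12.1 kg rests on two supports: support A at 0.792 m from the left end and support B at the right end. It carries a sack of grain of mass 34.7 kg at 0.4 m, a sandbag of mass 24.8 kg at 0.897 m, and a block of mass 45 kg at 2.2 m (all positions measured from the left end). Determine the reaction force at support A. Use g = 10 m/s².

R_A ≈ 1000 N

Taking torques about support B:
Beam weight: 12.1 × 10 = 121 N down at 2.735 m → arm 2.735 m, τ = 121 × 2.735 = 330.9 N·m counterclockwise.
Sack of grain: 34.7 × 10 = 347 N down at 0.4 m → arm 5.07 m, τ = 347 × 5.07 = 1759 N·m counterclockwise.
Sandbag: 24.8 × 10 = 248 N down at 0.897 m → arm 4.573 m, τ = 248 × 4.573 = 1134 N·m counterclockwise.
Block: 45 × 10 = 450 N down at 2.2 m → arm 3.27 m, τ = 450 × 3.27 = 1472 N·m counterclockwise.
Net load moment about support B = 4696 N·m counterclockwise.
Reaction R at support A is upward at 0.792 m, arm 4.678 m → moment R × 4.678 clockwise.
For rotational equilibrium, R × 4.678 = 4696, so R = 1000 N.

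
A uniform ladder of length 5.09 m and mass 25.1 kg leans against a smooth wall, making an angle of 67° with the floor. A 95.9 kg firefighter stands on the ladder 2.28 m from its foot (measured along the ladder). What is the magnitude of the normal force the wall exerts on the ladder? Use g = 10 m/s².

N_wall ≈ 236 N

Taking torques about the foot of the ladder:
Ladder weight 25.1×10 = 251 N acts at 2.545 m along the ladder; its horizontal arm is 2.545·cos67° = 0.9944 m → τ = 249.6 N·m clockwise.
Firefighter: 95.9×10 = 959 N at 2.28 m → arm 0.8909 m → τ = 854.4 N·m clockwise.
Wall normal N acts horizontally at the top; its moment arm is the height L sinθ = 5.09·sin67° = 4.685 m, counterclockwise.
Setting net torque to zero: N × 4.685 = 1104 → N = 236 N.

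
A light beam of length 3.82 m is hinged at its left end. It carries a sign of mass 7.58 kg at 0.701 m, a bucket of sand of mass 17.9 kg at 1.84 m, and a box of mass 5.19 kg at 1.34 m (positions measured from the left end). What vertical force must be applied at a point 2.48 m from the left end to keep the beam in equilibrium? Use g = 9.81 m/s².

F ≈ 179 N

Sum moments about the left end (the unknown pivot reaction has zero arm there).
Sign: 7.58 × 9.81 = 74.36 N down at 0.701 m → arm 0.701 m, τ = 74.36 × 0.701 = 52.13 N·m clockwise.
Bucket of sand: 17.9 × 9.81 = 175.6 N down at 1.84 m → arm 1.84 m, τ = 175.6 × 1.84 = 323.1 N·m clockwise.
Box: 5.19 × 9.81 = 50.91 N down at 1.34 m → arm 1.34 m, τ = 50.91 × 1.34 = 68.22 N·m clockwise.
Net moment of the loads = 443.5 N·m clockwise.
The upward force F acts at a point 2.48 m from the left end, arm 2.48 m, giving F × 2.48 counterclockwise.
For rotational equilibrium, F × 2.48 = 443.5, so F = 443.5 / 2.48 = 179 N.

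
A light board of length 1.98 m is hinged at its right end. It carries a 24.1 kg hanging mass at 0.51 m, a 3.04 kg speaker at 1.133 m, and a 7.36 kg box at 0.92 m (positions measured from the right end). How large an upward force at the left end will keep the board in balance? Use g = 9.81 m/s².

About the right end:
Hanging mass: 24.1 × 9.81 = 236.4 N down at 0.51 m → arm 0.51 m, τ = 236.4 × 0.51 = 120.6 N·m counterclockwise.
Speaker: 3.04 × 9.81 = 29.82 N down at 1.133 m → arm 1.133 m, τ = 29.82 × 1.133 = 33.79 N·m counterclockwise.
Box: 7.36 × 9.81 = 72.2 N down at 0.92 m → arm 0.92 m, τ = 72.2 × 0.92 = 66.42 N·m counterclockwise.
Net moment of the loads = 220.8 N·m counterclockwise.
The upward force F acts at the left end, arm 1.98 m, giving F × 1.98 clockwise.
Balancing moments: F × 1.98 = 220.8, giving F = 220.8 / 1.98 = 112 N.

F ≈ 112 N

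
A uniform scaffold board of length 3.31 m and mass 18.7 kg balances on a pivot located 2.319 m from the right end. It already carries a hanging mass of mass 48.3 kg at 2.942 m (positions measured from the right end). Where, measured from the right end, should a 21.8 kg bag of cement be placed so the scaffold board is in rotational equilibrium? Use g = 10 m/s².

Choose the pivot (at 2.319 m from the right end) as the axis so the support reaction has zero arm there.
Beam weight: 18.7 × 10 = 187 N down at 1.655 m → arm 0.664 m, τ = 187 × 0.664 = 124.2 N·m clockwise.
Hanging mass: 48.3 × 10 = 483 N down at 2.942 m → arm 0.623 m, τ = 483 × 0.623 = 300.9 N·m counterclockwise.
Net moment of existing loads = 176.7 N·m counterclockwise.
The bag of cement weighs 21.8 × 10 = 218 N and must supply an equal clockwise moment, so its lever arm about the pivot is 176.7 / 218 = 0.811 m.
That puts it at 2.319 − 0.811 = 1.51 m from the right end.

x ≈ 1.51 m from the right end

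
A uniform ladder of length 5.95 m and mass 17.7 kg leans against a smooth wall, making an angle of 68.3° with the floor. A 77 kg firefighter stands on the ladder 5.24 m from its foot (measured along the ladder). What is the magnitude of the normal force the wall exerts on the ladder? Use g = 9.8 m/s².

N_wall ≈ 299 N

Taking torques about the foot of the ladder:
Ladder weight 17.7×9.8 = 173.5 N acts at 2.975 m along the ladder; its horizontal arm is 2.975·cos68.3° = 1.1 m → τ = 190.9 N·m clockwise.
Firefighter: 77×9.8 = 754.6 N at 5.24 m → arm 1.937 m → τ = 1462 N·m clockwise.
Wall normal N acts horizontally at the top; its moment arm is the height L sinθ = 5.95·sin68.3° = 5.528 m, counterclockwise.
Στ = 0 ⇒ N × 5.528 = 1653 ⇒ N = 299 N.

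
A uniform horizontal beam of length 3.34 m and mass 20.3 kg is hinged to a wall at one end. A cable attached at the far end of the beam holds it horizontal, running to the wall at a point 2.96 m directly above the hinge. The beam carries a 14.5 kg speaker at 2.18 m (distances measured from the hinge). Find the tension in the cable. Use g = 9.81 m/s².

T ≈ 290 N

Take moments about the hinge.
Beam weight: 20.3 × 9.81 = 199.1 N down at 1.67 m → arm 1.67 m, τ = 199.1 × 1.67 = 332.5 N·m clockwise.
Speaker: 14.5 × 9.81 = 142.2 N down at 2.18 m → arm 2.18 m, τ = 142.2 × 2.18 = 310 N·m clockwise.
Total clockwise load moment = 642.5 N·m.
The cable tension T acts at 3.34 m; only its component perpendicular to the beam, T sinθ, produces torque. sinθ = h/√(h²+d²) = 2.96/√(2.96²+3.34²) = 0.6633.
For rotational equilibrium, T × 3.34 × 0.6633 = 642.5, so T = 642.5 / 2.215 = 290 N.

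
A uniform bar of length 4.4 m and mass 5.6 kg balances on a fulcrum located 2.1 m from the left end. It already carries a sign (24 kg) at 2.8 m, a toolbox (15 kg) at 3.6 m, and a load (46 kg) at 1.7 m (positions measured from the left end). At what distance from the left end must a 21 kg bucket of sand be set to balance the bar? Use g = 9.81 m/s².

Taking torques about the fulcrum (at 2.1 m from the left end):
Beam weight: 5.6 × 9.81 = 54.94 N down at 2.2 m → arm 0.1 m, τ = 54.94 × 0.1 = 5.494 N·m clockwise.
Sign: 24 × 9.81 = 235.4 N down at 2.8 m → arm 0.7 m, τ = 235.4 × 0.7 = 164.8 N·m clockwise.
Toolbox: 15 × 9.81 = 147.2 N down at 3.6 m → arm 1.5 m, τ = 147.2 × 1.5 = 220.8 N·m clockwise.
Load: 46 × 9.81 = 451.3 N down at 1.7 m → arm 0.4 m, τ = 451.3 × 0.4 = 180.5 N·m counterclockwise.
Net moment of existing loads = 210.6 N·m clockwise.
The bucket of sand weighs 21 × 9.81 = 206 N and must supply an equal counterclockwise moment, so its lever arm about the fulcrum is 210.6 / 206 = 1.02 m.
That puts it at 2.1 − 1.02 = 1.08 m from the left end.

x ≈ 1.08 m from the left end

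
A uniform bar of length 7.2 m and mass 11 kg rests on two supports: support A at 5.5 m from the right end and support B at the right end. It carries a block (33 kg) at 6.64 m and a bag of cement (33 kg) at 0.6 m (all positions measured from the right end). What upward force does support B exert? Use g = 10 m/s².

Choose support A as the axis so its reaction then has zero moment arm.
Beam weight: 11 × 10 = 110 N down at 3.6 m → arm 1.9 m, τ = 110 × 1.9 = 209 N·m clockwise.
Block: 33 × 10 = 330 N down at 6.64 m → arm 1.14 m, τ = 330 × 1.14 = 376.2 N·m counterclockwise.
Bag of cement: 33 × 10 = 330 N down at 0.6 m → arm 4.9 m, τ = 330 × 4.9 = 1617 N·m clockwise.
Net load moment about support A = 1450 N·m clockwise.
Reaction R at support B is upward at 0 m, arm 5.5 m → moment R × 5.5 counterclockwise.
For rotational equilibrium, R × 5.5 = 1450, so R = 264 N.

R_B ≈ 264 N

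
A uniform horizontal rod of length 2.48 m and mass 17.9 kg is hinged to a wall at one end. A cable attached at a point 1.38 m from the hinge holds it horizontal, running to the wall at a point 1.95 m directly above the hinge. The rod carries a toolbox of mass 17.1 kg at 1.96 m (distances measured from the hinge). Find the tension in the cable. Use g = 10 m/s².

Taking torques about the hinge:
Beam weight: 17.9 × 10 = 179 N down at 1.24 m → arm 1.24 m, τ = 179 × 1.24 = 222 N·m clockwise.
Toolbox: 17.1 × 10 = 171 N down at 1.96 m → arm 1.96 m, τ = 171 × 1.96 = 335.2 N·m clockwise.
Total clockwise load moment = 557.2 N·m.
The cable tension T acts at 1.38 m; only its component perpendicular to the rod, T sinθ, produces torque. sinθ = h/√(h²+d²) = 1.95/√(1.95²+1.38²) = 0.8163.
Setting net torque to zero: T × 1.38 × 0.8163 = 557.2 → T = 557.2 / 1.126 = 495 N.

T ≈ 495 N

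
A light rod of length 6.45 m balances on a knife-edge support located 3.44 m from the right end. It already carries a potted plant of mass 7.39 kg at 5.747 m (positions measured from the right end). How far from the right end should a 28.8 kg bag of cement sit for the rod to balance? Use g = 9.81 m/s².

Taking torques about the knife-edge support (at 3.44 m from the right end):
Potted plant: 7.39 × 9.81 = 72.5 N down at 5.747 m → arm 2.307 m, τ = 72.5 × 2.307 = 167.3 N·m counterclockwise.
Net moment of existing loads = 167.3 N·m counterclockwise.
The bag of cement weighs 28.8 × 9.81 = 282.5 N and must supply an equal clockwise moment, so its lever arm about the knife-edge support is 167.3 / 282.5 = 0.592 m.
That puts it at 3.44 − 0.592 = 2.85 m from the right end.

x ≈ 2.85 m from the right end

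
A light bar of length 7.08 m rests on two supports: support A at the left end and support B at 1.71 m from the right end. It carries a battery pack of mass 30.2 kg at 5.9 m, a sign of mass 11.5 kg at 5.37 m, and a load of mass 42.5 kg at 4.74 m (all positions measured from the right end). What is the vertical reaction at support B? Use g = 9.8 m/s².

R_B ≈ 282 N

Taking torques about support A:
Battery pack: 30.2 × 9.8 = 296 N down at 5.9 m → arm 1.18 m, τ = 296 × 1.18 = 349.3 N·m clockwise.
Sign: 11.5 × 9.8 = 112.7 N down at 5.37 m → arm 1.71 m, τ = 112.7 × 1.71 = 192.7 N·m clockwise.
Load: 42.5 × 9.8 = 416.5 N down at 4.74 m → arm 2.34 m, τ = 416.5 × 2.34 = 974.6 N·m clockwise.
Net load moment about support A = 1517 N·m clockwise.
Reaction R at support B is upward at 1.71 m, arm 5.37 m → moment R × 5.37 counterclockwise.
Στ = 0 ⇒ R × 5.37 = 1517 ⇒ R = 282 N.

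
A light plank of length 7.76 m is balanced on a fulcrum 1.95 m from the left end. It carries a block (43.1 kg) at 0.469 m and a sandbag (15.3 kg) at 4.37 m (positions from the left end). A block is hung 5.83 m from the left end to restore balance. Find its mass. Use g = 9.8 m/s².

m ≈ 6.91 kg

About the fulcrum (at 1.95 m from the left end):
Block: 43.1 × 9.8 = 422.4 N down at 0.469 m → arm 1.481 m, τ = 422.4 × 1.481 = 625.6 N·m counterclockwise.
Sandbag: 15.3 × 9.8 = 149.9 N down at 4.37 m → arm 2.42 m, τ = 149.9 × 2.42 = 362.8 N·m clockwise.
Net moment of known loads = 262.8 N·m counterclockwise.
An unknown mass m at 5.83 m has arm 3.88 m; its moment is m·g·3.88 clockwise.
Balancing moments: m × 9.8 × 3.88 = 262.8, giving m = 262.8 / (9.8 × 3.88) = 6.91 kg.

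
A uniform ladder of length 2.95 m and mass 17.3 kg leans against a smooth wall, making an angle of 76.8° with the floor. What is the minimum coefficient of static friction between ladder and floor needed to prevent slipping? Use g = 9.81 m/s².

About the foot of the ladder:
Ladder weight 17.3×9.81 = 169.7 N acts at 1.475 m along the ladder; its horizontal arm is 1.475·cos76.8° = 0.3368 m → τ = 57.15 N·m clockwise.
Wall normal N acts horizontally at the top; its moment arm is the height L sinθ = 2.95·sin76.8° = 2.872 m, counterclockwise.
For rotational equilibrium, N × 2.872 = 57.15, so N = 19.9 N.
ΣFx = 0 ⇒ f = N_wall = 19.9 N. ΣFy = 0 ⇒ N_floor = 169.7 N.
μ_min = f / N_floor = 19.9 / 169.7 = 0.117.

μ_min ≈ 0.117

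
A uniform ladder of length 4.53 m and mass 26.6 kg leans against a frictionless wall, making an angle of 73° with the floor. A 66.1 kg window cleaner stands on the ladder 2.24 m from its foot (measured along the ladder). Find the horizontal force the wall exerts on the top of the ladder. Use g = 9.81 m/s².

N_wall ≈ 138 N

About the foot of the ladder:
Ladder weight 26.6×9.81 = 260.9 N acts at 2.265 m along the ladder; its horizontal arm is 2.265·cos73° = 0.6622 m → τ = 172.8 N·m clockwise.
Window cleaner: 66.1×9.81 = 648.4 N at 2.24 m → arm 0.6549 m → τ = 424.6 N·m clockwise.
Wall normal N acts horizontally at the top; its moment arm is the height L sinθ = 4.53·sin73° = 4.332 m, counterclockwise.
For rotational equilibrium, N × 4.332 = 597.4, so N = 138 N.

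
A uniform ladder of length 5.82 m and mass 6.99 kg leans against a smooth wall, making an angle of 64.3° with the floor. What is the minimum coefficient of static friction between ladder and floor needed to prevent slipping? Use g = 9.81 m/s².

μ_min ≈ 0.241

Choose the foot of the ladder as the axis so the floor normal and friction both act there and drop out.
Ladder weight 6.99×9.81 = 68.57 N acts at 2.91 m along the ladder; its horizontal arm is 2.91·cos64.3° = 1.262 m → τ = 86.54 N·m clockwise.
Wall normal N acts horizontally at the top; its moment arm is the height L sinθ = 5.82·sin64.3° = 5.244 m, counterclockwise.
Στ = 0 ⇒ N × 5.244 = 86.54 ⇒ N = 16.5 N.
ΣFx = 0 ⇒ f = N_wall = 16.5 N. ΣFy = 0 ⇒ N_floor = 68.57 N.
μ_min = f / N_floor = 16.5 / 68.57 = 0.241.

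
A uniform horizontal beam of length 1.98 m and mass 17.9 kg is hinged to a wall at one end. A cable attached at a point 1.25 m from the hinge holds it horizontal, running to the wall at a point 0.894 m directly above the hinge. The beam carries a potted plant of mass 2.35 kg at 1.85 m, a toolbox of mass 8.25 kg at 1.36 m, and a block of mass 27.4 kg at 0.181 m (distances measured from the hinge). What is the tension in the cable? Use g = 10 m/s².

T ≈ 526 N

Sum moments about the hinge (the unknown hinge reaction has zero arm there).
Beam weight: 17.9 × 10 = 179 N down at 0.99 m → arm 0.99 m, τ = 179 × 0.99 = 177.2 N·m clockwise.
Potted plant: 2.35 × 10 = 23.5 N down at 1.85 m → arm 1.85 m, τ = 23.5 × 1.85 = 43.48 N·m clockwise.
Toolbox: 8.25 × 10 = 82.5 N down at 1.36 m → arm 1.36 m, τ = 82.5 × 1.36 = 112.2 N·m clockwise.
Block: 27.4 × 10 = 274 N down at 0.181 m → arm 0.181 m, τ = 274 × 0.181 = 49.59 N·m clockwise.
Total clockwise load moment = 382.5 N·m.
The cable tension T acts at 1.25 m; only its component perpendicular to the beam, T sinθ, produces torque. sinθ = h/√(h²+d²) = 0.894/√(0.894²+1.25²) = 0.5817.
Setting net torque to zero: T × 1.25 × 0.5817 = 382.5 → T = 382.5 / 0.7271 = 526 N.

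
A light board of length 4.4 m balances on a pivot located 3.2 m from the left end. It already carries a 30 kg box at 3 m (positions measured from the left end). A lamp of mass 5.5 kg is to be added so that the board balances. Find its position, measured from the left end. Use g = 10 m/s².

x ≈ 4.29 m from the left end

Take moments about the pivot (at 3.2 m from the left end).
Box: 30 × 10 = 300 N down at 3 m → arm 0.2 m, τ = 300 × 0.2 = 60 N·m counterclockwise.
Net moment of existing loads = 60 N·m counterclockwise.
The lamp weighs 5.5 × 10 = 55 N and must supply an equal clockwise moment, so its lever arm about the pivot is 60 / 55 = 1.09 m.
That puts it at 3.2 + 1.09 = 4.29 m from the left end.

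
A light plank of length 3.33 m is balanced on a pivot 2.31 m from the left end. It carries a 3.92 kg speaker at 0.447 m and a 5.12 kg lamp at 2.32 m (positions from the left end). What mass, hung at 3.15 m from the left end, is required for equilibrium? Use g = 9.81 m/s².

m ≈ 8.63 kg

Choose the pivot (at 2.31 m from the left end) as the axis so the support reaction has zero arm there.
Speaker: 3.92 × 9.81 = 38.46 N down at 0.447 m → arm 1.863 m, τ = 38.46 × 1.863 = 71.65 N·m counterclockwise.
Lamp: 5.12 × 9.81 = 50.23 N down at 2.32 m → arm 0.01 m, τ = 50.23 × 0.01 = 0.5023 N·m clockwise.
Net moment of known loads = 71.15 N·m counterclockwise.
An unknown mass m at 3.15 m has arm 0.84 m; its moment is m·g·0.84 clockwise.
For rotational equilibrium, m × 9.81 × 0.84 = 71.15, so m = 71.15 / (9.81 × 0.84) = 8.63 kg.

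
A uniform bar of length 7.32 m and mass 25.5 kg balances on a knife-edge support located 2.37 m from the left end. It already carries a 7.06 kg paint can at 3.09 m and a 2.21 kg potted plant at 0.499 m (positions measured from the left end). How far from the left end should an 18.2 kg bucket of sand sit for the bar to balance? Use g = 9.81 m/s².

Take moments about the knife-edge support (at 2.37 m from the left end).
Beam weight: 25.5 × 9.81 = 250.2 N down at 3.66 m → arm 1.29 m, τ = 250.2 × 1.29 = 322.8 N·m clockwise.
Paint can: 7.06 × 9.81 = 69.26 N down at 3.09 m → arm 0.72 m, τ = 69.26 × 0.72 = 49.87 N·m clockwise.
Potted plant: 2.21 × 9.81 = 21.68 N down at 0.499 m → arm 1.871 m, τ = 21.68 × 1.871 = 40.56 N·m counterclockwise.
Net moment of existing loads = 332.1 N·m clockwise.
The bucket of sand weighs 18.2 × 9.81 = 178.5 N and must supply an equal counterclockwise moment, so its lever arm about the knife-edge support is 332.1 / 178.5 = 1.86 m.
That puts it at 2.37 − 1.86 = 0.51 m from the left end.

x ≈ 0.51 m from the left end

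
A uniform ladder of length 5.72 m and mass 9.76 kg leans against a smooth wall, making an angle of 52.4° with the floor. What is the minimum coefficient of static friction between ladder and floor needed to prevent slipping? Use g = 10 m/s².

μ_min ≈ 0.385

Choose the foot of the ladder as the axis so the floor normal and friction both act there and drop out.
Ladder weight 9.76×10 = 97.6 N acts at 2.86 m along the ladder; its horizontal arm is 2.86·cos52.4° = 1.745 m → τ = 170.3 N·m clockwise.
Wall normal N acts horizontally at the top; its moment arm is the height L sinθ = 5.72·sin52.4° = 4.532 m, counterclockwise.
For rotational equilibrium, N × 4.532 = 170.3, so N = 37.58 N.
ΣFx = 0 ⇒ f = N_wall = 37.58 N. ΣFy = 0 ⇒ N_floor = 97.6 N.
μ_min = f / N_floor = 37.58 / 97.6 = 0.385.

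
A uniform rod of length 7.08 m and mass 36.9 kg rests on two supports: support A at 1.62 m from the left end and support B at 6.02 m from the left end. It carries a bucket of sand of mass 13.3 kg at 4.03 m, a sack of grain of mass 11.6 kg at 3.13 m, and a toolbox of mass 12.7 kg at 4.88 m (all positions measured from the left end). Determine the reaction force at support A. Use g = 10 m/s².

R_A ≈ 377 N

About support B:
Beam weight: 36.9 × 10 = 369 N down at 3.54 m → arm 2.48 m, τ = 369 × 2.48 = 915.1 N·m counterclockwise.
Bucket of sand: 13.3 × 10 = 133 N down at 4.03 m → arm 1.99 m, τ = 133 × 1.99 = 264.7 N·m counterclockwise.
Sack of grain: 11.6 × 10 = 116 N down at 3.13 m → arm 2.89 m, τ = 116 × 2.89 = 335.2 N·m counterclockwise.
Toolbox: 12.7 × 10 = 127 N down at 4.88 m → arm 1.14 m, τ = 127 × 1.14 = 144.8 N·m counterclockwise.
Net load moment about support B = 1660 N·m counterclockwise.
Reaction R at support A is upward at 1.62 m, arm 4.4 m → moment R × 4.4 clockwise.
Setting net torque to zero: R × 4.4 = 1660 → R = 377 N.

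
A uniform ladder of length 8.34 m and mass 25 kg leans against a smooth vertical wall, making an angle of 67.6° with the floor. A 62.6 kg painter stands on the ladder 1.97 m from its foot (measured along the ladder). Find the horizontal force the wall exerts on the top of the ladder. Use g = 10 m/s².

Take moments about the foot of the ladder.
Ladder weight 25×10 = 250 N acts at 4.17 m along the ladder; its horizontal arm is 4.17·cos67.6° = 1.589 m → τ = 397.2 N·m clockwise.
Painter: 62.6×10 = 626 N at 1.97 m → arm 0.7507 m → τ = 469.9 N·m clockwise.
Wall normal N acts horizontally at the top; its moment arm is the height L sinθ = 8.34·sin67.6° = 7.711 m, counterclockwise.
Setting net torque to zero: N × 7.711 = 867.1 → N = 112 N.

N_wall ≈ 112 N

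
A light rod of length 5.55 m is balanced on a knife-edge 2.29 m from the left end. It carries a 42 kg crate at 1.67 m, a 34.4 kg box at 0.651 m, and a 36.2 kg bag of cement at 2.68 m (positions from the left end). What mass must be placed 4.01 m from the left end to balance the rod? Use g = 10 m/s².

m ≈ 39.7 kg

Take moments about the knife-edge (at 2.29 m from the left end).
Crate: 42 × 10 = 420 N down at 1.67 m → arm 0.62 m, τ = 420 × 0.62 = 260.4 N·m counterclockwise.
Box: 34.4 × 10 = 344 N down at 0.651 m → arm 1.639 m, τ = 344 × 1.639 = 563.8 N·m counterclockwise.
Bag of cement: 36.2 × 10 = 362 N down at 2.68 m → arm 0.39 m, τ = 362 × 0.39 = 141.2 N·m clockwise.
Net moment of known loads = 683 N·m counterclockwise.
An unknown mass m at 4.01 m has arm 1.72 m; its moment is m·g·1.72 clockwise.
Balancing moments: m × 10 × 1.72 = 683, giving m = 683 / (10 × 1.72) = 39.7 kg.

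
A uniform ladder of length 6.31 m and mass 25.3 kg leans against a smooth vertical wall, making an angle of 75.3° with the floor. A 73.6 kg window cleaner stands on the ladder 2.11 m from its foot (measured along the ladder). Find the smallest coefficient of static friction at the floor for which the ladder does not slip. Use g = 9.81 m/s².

Sum moments about the foot of the ladder (the floor normal and friction both act there and drop out).
Ladder weight 25.3×9.81 = 248.2 N acts at 3.155 m along the ladder; its horizontal arm is 3.155·cos75.3° = 0.8006 m → τ = 198.7 N·m clockwise.
Window cleaner: 73.6×9.81 = 722 N at 2.11 m → arm 0.5354 m → τ = 386.6 N·m clockwise.
Wall normal N acts horizontally at the top; its moment arm is the height L sinθ = 6.31·sin75.3° = 6.103 m, counterclockwise.
For rotational equilibrium, N × 6.103 = 585.3, so N = 95.9 N.
ΣFx = 0 ⇒ f = N_wall = 95.9 N. ΣFy = 0 ⇒ N_floor = 970.2 N.
μ_min = f / N_floor = 95.9 / 970.2 = 0.0988.

μ_min ≈ 0.0988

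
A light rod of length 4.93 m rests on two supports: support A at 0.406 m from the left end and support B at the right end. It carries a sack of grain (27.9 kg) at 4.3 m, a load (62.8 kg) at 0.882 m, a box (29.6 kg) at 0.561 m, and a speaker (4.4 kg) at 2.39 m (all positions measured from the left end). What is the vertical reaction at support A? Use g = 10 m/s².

Sum moments about support B (its reaction then has zero moment arm).
Sack of grain: 27.9 × 10 = 279 N down at 4.3 m → arm 0.63 m, τ = 279 × 0.63 = 175.8 N·m counterclockwise.
Load: 62.8 × 10 = 628 N down at 0.882 m → arm 4.048 m, τ = 628 × 4.048 = 2542 N·m counterclockwise.
Box: 29.6 × 10 = 296 N down at 0.561 m → arm 4.369 m, τ = 296 × 4.369 = 1293 N·m counterclockwise.
Speaker: 4.4 × 10 = 44 N down at 2.39 m → arm 2.54 m, τ = 44 × 2.54 = 111.8 N·m counterclockwise.
Net load moment about support B = 4123 N·m counterclockwise.
Reaction R at support A is upward at 0.406 m, arm 4.524 m → moment R × 4.524 clockwise.
Balancing moments: R × 4.524 = 4123, giving R = 911 N.

R_A ≈ 911 N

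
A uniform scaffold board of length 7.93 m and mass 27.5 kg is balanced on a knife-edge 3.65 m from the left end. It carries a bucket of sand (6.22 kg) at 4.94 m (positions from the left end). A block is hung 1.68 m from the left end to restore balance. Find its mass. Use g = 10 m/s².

m ≈ 8.47 kg

Taking torques about the knife-edge (at 3.65 m from the left end):
Beam weight: 27.5 × 10 = 275 N down at 3.965 m → arm 0.315 m, τ = 275 × 0.315 = 86.62 N·m clockwise.
Bucket of sand: 6.22 × 10 = 62.2 N down at 4.94 m → arm 1.29 m, τ = 62.2 × 1.29 = 80.24 N·m clockwise.
Net moment of known loads = 166.9 N·m clockwise.
An unknown mass m at 1.68 m has arm 1.97 m; its moment is m·g·1.97 counterclockwise.
For rotational equilibrium, m × 10 × 1.97 = 166.9, so m = 166.9 / (10 × 1.97) = 8.47 kg.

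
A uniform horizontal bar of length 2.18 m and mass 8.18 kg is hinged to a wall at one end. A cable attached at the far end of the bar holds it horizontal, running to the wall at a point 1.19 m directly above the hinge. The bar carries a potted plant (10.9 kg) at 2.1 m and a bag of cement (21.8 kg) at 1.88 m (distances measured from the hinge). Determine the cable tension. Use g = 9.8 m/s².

T ≈ 683 N

Take moments about the hinge.
Beam weight: 8.18 × 9.8 = 80.16 N down at 1.09 m → arm 1.09 m, τ = 80.16 × 1.09 = 87.37 N·m clockwise.
Potted plant: 10.9 × 9.8 = 106.8 N down at 2.1 m → arm 2.1 m, τ = 106.8 × 2.1 = 224.3 N·m clockwise.
Bag of cement: 21.8 × 9.8 = 213.6 N down at 1.88 m → arm 1.88 m, τ = 213.6 × 1.88 = 401.6 N·m clockwise.
Total clockwise load moment = 713.3 N·m.
The cable tension T acts at 2.18 m; only its component perpendicular to the bar, T sinθ, produces torque. sinθ = h/√(h²+d²) = 1.19/√(1.19²+2.18²) = 0.4791.
Στ = 0 ⇒ T × 2.18 × 0.4791 = 713.3 ⇒ T = 713.3 / 1.044 = 683 N.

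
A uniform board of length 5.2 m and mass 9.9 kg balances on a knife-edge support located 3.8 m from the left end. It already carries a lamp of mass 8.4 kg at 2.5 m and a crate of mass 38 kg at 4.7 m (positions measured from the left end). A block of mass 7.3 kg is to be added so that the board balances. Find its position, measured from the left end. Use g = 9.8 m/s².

Sum moments about the knife-edge support (at 3.8 m from the left end) (the support reaction has zero arm there).
Beam weight: 9.9 × 9.8 = 97.02 N down at 2.6 m → arm 1.2 m, τ = 97.02 × 1.2 = 116.4 N·m counterclockwise.
Lamp: 8.4 × 9.8 = 82.32 N down at 2.5 m → arm 1.3 m, τ = 82.32 × 1.3 = 107 N·m counterclockwise.
Crate: 38 × 9.8 = 372.4 N down at 4.7 m → arm 0.9 m, τ = 372.4 × 0.9 = 335.2 N·m clockwise.
Net moment of existing loads = 111.8 N·m clockwise.
The block weighs 7.3 × 9.8 = 71.54 N and must supply an equal counterclockwise moment, so its lever arm about the knife-edge support is 111.8 / 71.54 = 1.56 m.
That puts it at 3.8 − 1.56 = 2.24 m from the left end.

x ≈ 2.24 m from the left end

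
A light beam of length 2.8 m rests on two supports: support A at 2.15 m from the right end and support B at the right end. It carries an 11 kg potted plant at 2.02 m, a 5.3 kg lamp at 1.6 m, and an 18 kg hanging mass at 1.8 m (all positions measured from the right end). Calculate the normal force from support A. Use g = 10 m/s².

Taking torques about support B:
Potted plant: 11 × 10 = 110 N down at 2.02 m → arm 2.02 m, τ = 110 × 2.02 = 222.2 N·m counterclockwise.
Lamp: 5.3 × 10 = 53 N down at 1.6 m → arm 1.6 m, τ = 53 × 1.6 = 84.8 N·m counterclockwise.
Hanging mass: 18 × 10 = 180 N down at 1.8 m → arm 1.8 m, τ = 180 × 1.8 = 324 N·m counterclockwise.
Net load moment about support B = 631 N·m counterclockwise.
Reaction R at support A is upward at 2.15 m, arm 2.15 m → moment R × 2.15 clockwise.
Balancing moments: R × 2.15 = 631, giving R = 293 N.

R_A ≈ 293 N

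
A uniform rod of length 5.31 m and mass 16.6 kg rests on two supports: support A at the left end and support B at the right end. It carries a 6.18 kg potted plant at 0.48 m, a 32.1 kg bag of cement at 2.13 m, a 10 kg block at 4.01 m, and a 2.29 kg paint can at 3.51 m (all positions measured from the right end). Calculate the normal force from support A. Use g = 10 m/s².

About support B:
Beam weight: 16.6 × 10 = 166 N down at 2.655 m → arm 2.655 m, τ = 166 × 2.655 = 440.7 N·m counterclockwise.
Potted plant: 6.18 × 10 = 61.8 N down at 0.48 m → arm 0.48 m, τ = 61.8 × 0.48 = 29.66 N·m counterclockwise.
Bag of cement: 32.1 × 10 = 321 N down at 2.13 m → arm 2.13 m, τ = 321 × 2.13 = 683.7 N·m counterclockwise.
Block: 10 × 10 = 100 N down at 4.01 m → arm 4.01 m, τ = 100 × 4.01 = 401 N·m counterclockwise.
Paint can: 2.29 × 10 = 22.9 N down at 3.51 m → arm 3.51 m, τ = 22.9 × 3.51 = 80.38 N·m counterclockwise.
Net load moment about support B = 1635 N·m counterclockwise.
Reaction R at support A is upward at 5.31 m, arm 5.31 m → moment R × 5.31 clockwise.
For rotational equilibrium, R × 5.31 = 1635, so R = 308 N.

R_A ≈ 308 N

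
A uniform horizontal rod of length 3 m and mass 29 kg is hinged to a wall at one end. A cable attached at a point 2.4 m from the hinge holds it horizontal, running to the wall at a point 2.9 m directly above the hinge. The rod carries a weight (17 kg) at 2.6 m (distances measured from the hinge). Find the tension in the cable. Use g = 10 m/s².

Take moments about the hinge.
Beam weight: 29 × 10 = 290 N down at 1.5 m → arm 1.5 m, τ = 290 × 1.5 = 435 N·m clockwise.
Weight: 17 × 10 = 170 N down at 2.6 m → arm 2.6 m, τ = 170 × 2.6 = 442 N·m clockwise.
Total clockwise load moment = 877 N·m.
The cable tension T acts at 2.4 m; only its component perpendicular to the rod, T sinθ, produces torque. sinθ = h/√(h²+d²) = 2.9/√(2.9²+2.4²) = 0.7704.
Στ = 0 ⇒ T × 2.4 × 0.7704 = 877 ⇒ T = 877 / 1.849 = 474 N.

T ≈ 474 N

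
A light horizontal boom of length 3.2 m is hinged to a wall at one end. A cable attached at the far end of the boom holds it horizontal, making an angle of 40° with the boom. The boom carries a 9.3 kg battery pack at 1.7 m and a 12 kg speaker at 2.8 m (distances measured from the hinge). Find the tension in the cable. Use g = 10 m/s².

T ≈ 240 N

Take moments about the hinge.
Battery pack: 9.3 × 10 = 93 N down at 1.7 m → arm 1.7 m, τ = 93 × 1.7 = 158.1 N·m clockwise.
Speaker: 12 × 10 = 120 N down at 2.8 m → arm 2.8 m, τ = 120 × 2.8 = 336 N·m clockwise.
Total clockwise load moment = 494.1 N·m.
The cable tension T acts at 3.2 m; only its component perpendicular to the boom, T sinθ, produces torque. sin 40° = 0.6428.
Balancing moments: T × 3.2 × 0.6428 = 494.1, giving T = 494.1 / 2.057 = 240 N.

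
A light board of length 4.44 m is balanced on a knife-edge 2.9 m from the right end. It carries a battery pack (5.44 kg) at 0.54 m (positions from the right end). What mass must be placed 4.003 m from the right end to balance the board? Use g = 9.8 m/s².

m ≈ 11.6 kg

Choose the knife-edge (at 2.9 m from the right end) as the axis so the support reaction has zero arm there.
Battery pack: 5.44 × 9.8 = 53.31 N down at 0.54 m → arm 2.36 m, τ = 53.31 × 2.36 = 125.8 N·m clockwise.
Net moment of known loads = 125.8 N·m clockwise.
An unknown mass m at 4.003 m has arm 1.103 m; its moment is m·g·1.103 counterclockwise.
For rotational equilibrium, m × 9.8 × 1.103 = 125.8, so m = 125.8 / (9.8 × 1.103) = 11.6 kg.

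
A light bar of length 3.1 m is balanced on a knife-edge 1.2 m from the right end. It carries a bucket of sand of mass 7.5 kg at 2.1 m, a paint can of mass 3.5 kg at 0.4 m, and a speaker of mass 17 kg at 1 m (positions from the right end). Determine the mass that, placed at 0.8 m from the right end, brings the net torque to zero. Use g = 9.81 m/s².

Taking torques about the knife-edge (at 1.2 m from the right end):
Bucket of sand: 7.5 × 9.81 = 73.58 N down at 2.1 m → arm 0.9 m, τ = 73.58 × 0.9 = 66.22 N·m counterclockwise.
Paint can: 3.5 × 9.81 = 34.34 N down at 0.4 m → arm 0.8 m, τ = 34.34 × 0.8 = 27.47 N·m clockwise.
Speaker: 17 × 9.81 = 166.8 N down at 1 m → arm 0.2 m, τ = 166.8 × 0.2 = 33.36 N·m clockwise.
Net moment of known loads = 5.39 N·m counterclockwise.
An unknown mass m at 0.8 m has arm 0.4 m; its moment is m·g·0.4 clockwise.
For rotational equilibrium, m × 9.81 × 0.4 = 5.39, so m = 5.39 / (9.81 × 0.4) = 1.37 kg.

m ≈ 1.37 kg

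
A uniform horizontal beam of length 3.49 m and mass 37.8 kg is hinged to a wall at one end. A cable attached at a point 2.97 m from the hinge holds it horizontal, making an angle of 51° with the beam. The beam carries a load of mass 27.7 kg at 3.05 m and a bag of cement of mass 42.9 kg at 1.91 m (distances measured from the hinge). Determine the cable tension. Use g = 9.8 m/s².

T ≈ 987 N

Choose the hinge as the axis so the unknown hinge reaction has zero arm there.
Beam weight: 37.8 × 9.8 = 370.4 N down at 1.745 m → arm 1.745 m, τ = 370.4 × 1.745 = 646.3 N·m clockwise.
Load: 27.7 × 9.8 = 271.5 N down at 3.05 m → arm 3.05 m, τ = 271.5 × 3.05 = 828.1 N·m clockwise.
Bag of cement: 42.9 × 9.8 = 420.4 N down at 1.91 m → arm 1.91 m, τ = 420.4 × 1.91 = 803 N·m clockwise.
Total clockwise load moment = 2277 N·m.
The cable tension T acts at 2.97 m; only its component perpendicular to the beam, T sinθ, produces torque. sin 51° = 0.7771.
For rotational equilibrium, T × 2.97 × 0.7771 = 2277, so T = 2277 / 2.308 = 987 N.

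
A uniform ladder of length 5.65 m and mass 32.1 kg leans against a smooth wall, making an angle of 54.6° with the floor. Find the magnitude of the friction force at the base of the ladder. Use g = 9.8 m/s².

f ≈ 112 N

Sum moments about the foot of the ladder (the floor normal and friction both act there and drop out).
Ladder weight 32.1×9.8 = 314.6 N acts at 2.825 m along the ladder; its horizontal arm is 2.825·cos54.6° = 1.636 m → τ = 514.7 N·m clockwise.
Wall normal N acts horizontally at the top; its moment arm is the height L sinθ = 5.65·sin54.6° = 4.605 m, counterclockwise.
Setting net torque to zero: N × 4.605 = 514.7 → N = 112 N.
ΣFx = 0: friction at the foot balances the wall's push, so f = N_wall = 112 N.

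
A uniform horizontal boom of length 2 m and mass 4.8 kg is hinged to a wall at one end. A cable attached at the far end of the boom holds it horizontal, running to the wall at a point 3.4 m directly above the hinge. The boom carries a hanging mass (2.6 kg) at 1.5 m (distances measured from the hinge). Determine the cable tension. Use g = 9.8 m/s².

T ≈ 49.5 N

Take moments about the hinge.
Beam weight: 4.8 × 9.8 = 47.04 N down at 1 m → arm 1 m, τ = 47.04 × 1 = 47.04 N·m clockwise.
Hanging mass: 2.6 × 9.8 = 25.48 N down at 1.5 m → arm 1.5 m, τ = 25.48 × 1.5 = 38.22 N·m clockwise.
Total clockwise load moment = 85.26 N·m.
The cable tension T acts at 2 m; only its component perpendicular to the boom, T sinθ, produces torque. sinθ = h/√(h²+d²) = 3.4/√(3.4²+2²) = 0.8619.
Balancing moments: T × 2 × 0.8619 = 85.26, giving T = 85.26 / 1.724 = 49.5 N.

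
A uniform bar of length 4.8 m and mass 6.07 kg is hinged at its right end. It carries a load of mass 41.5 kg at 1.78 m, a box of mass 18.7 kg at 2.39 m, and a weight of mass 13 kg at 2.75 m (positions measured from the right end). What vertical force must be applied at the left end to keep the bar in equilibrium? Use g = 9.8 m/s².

About the right end:
Beam weight: 6.07 × 9.8 = 59.49 N down at 2.4 m → arm 2.4 m, τ = 59.49 × 2.4 = 142.8 N·m counterclockwise.
Load: 41.5 × 9.8 = 406.7 N down at 1.78 m → arm 1.78 m, τ = 406.7 × 1.78 = 723.9 N·m counterclockwise.
Box: 18.7 × 9.8 = 183.3 N down at 2.39 m → arm 2.39 m, τ = 183.3 × 2.39 = 438.1 N·m counterclockwise.
Weight: 13 × 9.8 = 127.4 N down at 2.75 m → arm 2.75 m, τ = 127.4 × 2.75 = 350.4 N·m counterclockwise.
Net moment of the loads = 1655 N·m counterclockwise.
The upward force F acts at the left end, arm 4.8 m, giving F × 4.8 clockwise.
For rotational equilibrium, F × 4.8 = 1655, so F = 1655 / 4.8 = 345 N.

F ≈ 345 N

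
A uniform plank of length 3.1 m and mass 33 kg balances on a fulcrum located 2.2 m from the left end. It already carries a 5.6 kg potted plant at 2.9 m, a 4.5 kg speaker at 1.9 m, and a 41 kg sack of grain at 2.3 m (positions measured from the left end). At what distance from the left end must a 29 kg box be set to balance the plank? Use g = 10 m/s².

x ≈ 2.71 m from the left end

About the fulcrum (at 2.2 m from the left end):
Beam weight: 33 × 10 = 330 N down at 1.55 m → arm 0.65 m, τ = 330 × 0.65 = 214.5 N·m counterclockwise.
Potted plant: 5.6 × 10 = 56 N down at 2.9 m → arm 0.7 m, τ = 56 × 0.7 = 39.2 N·m clockwise.
Speaker: 4.5 × 10 = 45 N down at 1.9 m → arm 0.3 m, τ = 45 × 0.3 = 13.5 N·m counterclockwise.
Sack of grain: 41 × 10 = 410 N down at 2.3 m → arm 0.1 m, τ = 410 × 0.1 = 41 N·m clockwise.
Net moment of existing loads = 147.8 N·m counterclockwise.
The box weighs 29 × 10 = 290 N and must supply an equal clockwise moment, so its lever arm about the fulcrum is 147.8 / 290 = 0.51 m.
That puts it at 2.2 + 0.51 = 2.71 m from the left end.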